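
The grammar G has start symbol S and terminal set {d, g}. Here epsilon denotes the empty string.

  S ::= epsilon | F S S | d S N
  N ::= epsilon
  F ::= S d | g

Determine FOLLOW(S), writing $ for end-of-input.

{$, d, g}

FIRST(N) = {epsilon}
FIRST(S) = {epsilon, d, g}  (via F S S)
FIRST(F) = {d, g}  (via S d)
FOLLOW(S) includes $ since S is the start symbol.
FOLLOW(S): in S::=F S S (occurrence 1), S is followed by S with FIRST {epsilon, d, g}; in S::=F S S (occurrence 1), the suffix after S is nullable (adds nothing new); in S::=F S S (occurrence 2), the suffix after S is empty (adds nothing new); in S::=d S N, S is followed by N with FIRST {epsilon}; in S::=d S N, the suffix after S is nullable (adds nothing new); in F::=S d, S is followed by d with FIRST {d}. Thus FOLLOW(S) = {$, d, g}.
FOLLOW(N): in S::=d S N, the suffix after N is empty, so FOLLOW(N) ⊇ FOLLOW(S) = {$, d, g}. Thus FOLLOW(N) = {$, d, g}.
FOLLOW(F): in S::=F S S, F is followed by S S with FIRST {epsilon, d, g}; in S::=F S S, the suffix after F is nullable, so FOLLOW(F) ⊇ FOLLOW(S) = {$, d, g}. Thus FOLLOW(F) = {$, d, g}.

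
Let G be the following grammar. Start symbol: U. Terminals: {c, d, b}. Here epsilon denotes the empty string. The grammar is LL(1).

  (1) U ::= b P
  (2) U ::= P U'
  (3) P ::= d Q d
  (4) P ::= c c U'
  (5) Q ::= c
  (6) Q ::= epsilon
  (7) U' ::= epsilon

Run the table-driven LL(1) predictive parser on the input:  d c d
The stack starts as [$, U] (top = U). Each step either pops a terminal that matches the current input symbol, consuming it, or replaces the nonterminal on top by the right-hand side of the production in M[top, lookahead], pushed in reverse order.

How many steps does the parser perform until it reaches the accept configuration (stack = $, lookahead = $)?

7

step 1: stack=$ U  input=d c d $  — expand U ::= P U'
step 2: stack=$ U' P  input=d c d $  — expand P ::= d Q d
step 3: stack=$ U' d Q d  input=d c d $  — match d
step 4: stack=$ U' d Q  input=c d $  — expand Q ::= c
step 5: stack=$ U' d c  input=c d $  — match c
step 6: stack=$ U' d  input=d $  — match d
step 7: stack=$ U'  input=$  — expand U' ::= epsilon
Accept reached after 7 steps.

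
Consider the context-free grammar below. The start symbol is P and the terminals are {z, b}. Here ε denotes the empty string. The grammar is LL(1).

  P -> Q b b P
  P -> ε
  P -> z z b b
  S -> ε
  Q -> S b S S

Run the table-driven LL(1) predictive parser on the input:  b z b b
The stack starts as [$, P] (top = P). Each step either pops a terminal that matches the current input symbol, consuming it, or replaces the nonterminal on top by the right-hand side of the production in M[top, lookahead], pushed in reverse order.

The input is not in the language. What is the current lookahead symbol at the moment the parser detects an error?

z

step 1: stack=$ P  input=b z b b $  — expand P -> Q b b P
step 2: stack=$ P b b Q  input=b z b b $  — expand Q -> S b S S
step 3: stack=$ P b b S S b S  input=b z b b $  — expand S -> ε
step 4: stack=$ P b b S S b  input=b z b b $  — match b
step 5: stack=$ P b b S S  input=z b b $  — error: M[S, z] is empty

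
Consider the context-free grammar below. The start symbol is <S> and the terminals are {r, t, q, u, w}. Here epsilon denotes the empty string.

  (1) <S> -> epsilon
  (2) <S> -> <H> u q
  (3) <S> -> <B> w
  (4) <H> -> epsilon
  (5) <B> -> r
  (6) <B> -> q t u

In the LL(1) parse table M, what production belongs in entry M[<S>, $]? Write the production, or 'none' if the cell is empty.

FIRST(<H>) = {epsilon}
FIRST(<B>) = {q, r}
FIRST(<S>) = {epsilon, q, r, u}  (via <H> u q, <B> w)
FOLLOW(<S>) includes $ since <S> is the start symbol.
FOLLOW(<S>): <S> appears on no right-hand side. Thus FOLLOW(<S>) = {$}.
For <S> -> epsilon: FIRST(epsilon) = {epsilon}, so it goes in M[<S>, t] for t ∈ {}; since epsilon ∈ FIRST, also for every t ∈ FOLLOW(<S>) = {$}.
For <S> -> <H> u q: FIRST(<H> u q) = {u}, so it goes in M[<S>, t] for t ∈ {u}.
For <S> -> <B> w: FIRST(<B> w) = {q, r}, so it goes in M[<S>, t] for t ∈ {q, r}.

<S> -> epsilon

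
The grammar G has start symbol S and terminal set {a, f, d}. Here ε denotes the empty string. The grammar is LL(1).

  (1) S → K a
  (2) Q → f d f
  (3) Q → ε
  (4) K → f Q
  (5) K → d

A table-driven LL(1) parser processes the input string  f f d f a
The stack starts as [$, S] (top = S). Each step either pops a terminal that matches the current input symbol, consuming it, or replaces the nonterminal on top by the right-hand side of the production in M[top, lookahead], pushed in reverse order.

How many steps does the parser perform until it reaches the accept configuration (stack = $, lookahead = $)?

8

step 1: stack=$ S  input=f f d f a $  — expand S → K a
step 2: stack=$ a K  input=f f d f a $  — expand K → f Q
step 3: stack=$ a Q f  input=f f d f a $  — match f
step 4: stack=$ a Q  input=f d f a $  — expand Q → f d f
step 5: stack=$ a f d f  input=f d f a $  — match f
step 6: stack=$ a f d  input=d f a $  — match d
step 7: stack=$ a f  input=f a $  — match f
step 8: stack=$ a  input=a $  — match a
Accept reached after 8 steps.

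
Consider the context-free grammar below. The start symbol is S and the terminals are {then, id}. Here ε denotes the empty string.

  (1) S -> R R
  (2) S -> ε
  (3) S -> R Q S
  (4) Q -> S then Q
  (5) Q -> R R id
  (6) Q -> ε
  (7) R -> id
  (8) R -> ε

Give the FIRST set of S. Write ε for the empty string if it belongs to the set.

{ε, id, then}

FIRST(R) = {ε, id}
FIRST(S) = {ε, id, then}  (via R R, R Q S)
FIRST(Q) = {ε, id, then}  (via S then Q, R R id)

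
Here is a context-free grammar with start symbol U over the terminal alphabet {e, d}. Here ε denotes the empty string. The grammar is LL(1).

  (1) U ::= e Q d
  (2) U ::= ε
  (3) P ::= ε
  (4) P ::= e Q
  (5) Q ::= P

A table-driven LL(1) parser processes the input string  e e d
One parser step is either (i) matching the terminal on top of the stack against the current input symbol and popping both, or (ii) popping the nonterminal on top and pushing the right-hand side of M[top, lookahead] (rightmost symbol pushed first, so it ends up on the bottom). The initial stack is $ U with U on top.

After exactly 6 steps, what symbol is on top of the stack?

step 1: stack=$ U  input=e e d $  — expand U ::= e Q d
step 2: stack=$ d Q e  input=e e d $  — match e
step 3: stack=$ d Q  input=e d $  — expand Q ::= P
step 4: stack=$ d P  input=e d $  — expand P ::= e Q
step 5: stack=$ d Q e  input=e d $  — match e
step 6: stack=$ d Q  input=d $  — expand Q ::= P
Stack after step 6: $ d P (top = P).

P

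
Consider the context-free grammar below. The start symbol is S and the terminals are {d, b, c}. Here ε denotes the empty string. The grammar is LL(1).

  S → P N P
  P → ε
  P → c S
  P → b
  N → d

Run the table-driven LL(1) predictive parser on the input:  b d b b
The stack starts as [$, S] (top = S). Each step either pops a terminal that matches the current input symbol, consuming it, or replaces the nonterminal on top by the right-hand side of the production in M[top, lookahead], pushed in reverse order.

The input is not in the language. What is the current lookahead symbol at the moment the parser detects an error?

     Stack    Input      Action
  1  $ S      b d b b $  expand S → P N P
  2  $ P N P  b d b b $  expand P → b
  3  $ P N b  b d b b $  match b
  4  $ P N    d b b $    expand N → d
  5  $ P d    d b b $    match d
  6  $ P      b b $      expand P → b
  7  $ b      b b $      match b
  8  $        b $        error: stack empty but input remains

b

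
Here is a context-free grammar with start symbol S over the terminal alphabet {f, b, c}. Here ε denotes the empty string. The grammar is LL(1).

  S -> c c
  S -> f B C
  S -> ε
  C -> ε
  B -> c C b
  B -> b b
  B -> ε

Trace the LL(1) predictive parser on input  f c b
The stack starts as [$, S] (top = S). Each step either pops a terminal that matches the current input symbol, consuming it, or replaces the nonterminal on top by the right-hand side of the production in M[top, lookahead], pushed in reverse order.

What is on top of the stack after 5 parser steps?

b

step 1: stack=$ S  input=f c b $  — expand S -> f B C
step 2: stack=$ C B f  input=f c b $  — match f
step 3: stack=$ C B  input=c b $  — expand B -> c C b
step 4: stack=$ C b C c  input=c b $  — match c
step 5: stack=$ C b C  input=b $  — expand C -> ε
Stack after step 5: $ C b (top = b).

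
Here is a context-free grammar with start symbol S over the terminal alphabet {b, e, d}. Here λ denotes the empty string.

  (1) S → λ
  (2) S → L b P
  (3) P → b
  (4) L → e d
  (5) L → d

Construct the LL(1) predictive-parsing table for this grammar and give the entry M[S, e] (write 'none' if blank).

S → L b P

FIRST(P) = {b}
FIRST(L) = {d, e}
FIRST(S) = {λ, d, e}  (via L b P)
FOLLOW(S) includes $ since S is the start symbol.
FOLLOW(S): S appears on no right-hand side. Thus FOLLOW(S) = {$}.
For S → λ: FIRST(λ) = {λ}, so it goes in M[S, t] for t ∈ {}; since λ ∈ FIRST, also for every t ∈ FOLLOW(S) = {$}.
For S → L b P: FIRST(L b P) = {d, e}, so it goes in M[S, t] for t ∈ {d, e}.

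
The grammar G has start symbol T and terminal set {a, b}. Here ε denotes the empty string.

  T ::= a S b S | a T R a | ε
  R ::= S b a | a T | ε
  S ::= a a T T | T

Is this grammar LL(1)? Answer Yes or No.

No

FIRST(T) = {ε, a}
FIRST(R) = {ε, a, b}
FIRST(S) = {ε, a}
FOLLOW(T) = {$, a, b}
FOLLOW(R) = {a}
FOLLOW(S) = {$, a, b}
Cell M[R, a] receives both R ::= S b a and R ::= a T and R ::= ε — the grammar is not LL(1).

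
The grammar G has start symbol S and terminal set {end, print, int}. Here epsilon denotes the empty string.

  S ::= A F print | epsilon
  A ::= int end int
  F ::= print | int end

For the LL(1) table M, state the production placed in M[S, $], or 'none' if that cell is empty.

FIRST(A) = {int}
FIRST(F) = {int, print}
FIRST(S) = {epsilon, int}  (via A F print)
FOLLOW(S) includes $ since S is the start symbol.
FOLLOW(S): S appears on no right-hand side. Thus FOLLOW(S) = {$}.
For S ::= A F print: FIRST(A F print) = {int}, so it goes in M[S, t] for t ∈ {int}.
For S ::= epsilon: FIRST(epsilon) = {epsilon}, so it goes in M[S, t] for t ∈ {}; since epsilon ∈ FIRST, also for every t ∈ FOLLOW(S) = {$}.

S ::= epsilon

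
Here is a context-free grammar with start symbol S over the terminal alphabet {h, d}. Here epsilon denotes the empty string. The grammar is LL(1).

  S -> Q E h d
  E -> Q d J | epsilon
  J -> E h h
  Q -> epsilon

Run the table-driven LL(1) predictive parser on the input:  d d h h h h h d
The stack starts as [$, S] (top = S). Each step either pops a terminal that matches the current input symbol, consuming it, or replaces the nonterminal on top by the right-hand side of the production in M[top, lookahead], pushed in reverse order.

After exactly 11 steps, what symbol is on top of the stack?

step 1: stack=$ S  input=d d h h h h h d $  — expand S -> Q E h d
step 2: stack=$ d h E Q  input=d d h h h h h d $  — expand Q -> epsilon
step 3: stack=$ d h E  input=d d h h h h h d $  — expand E -> Q d J
step 4: stack=$ d h J d Q  input=d d h h h h h d $  — expand Q -> epsilon
step 5: stack=$ d h J d  input=d d h h h h h d $  — match d
step 6: stack=$ d h J  input=d h h h h h d $  — expand J -> E h h
step 7: stack=$ d h h h E  input=d h h h h h d $  — expand E -> Q d J
step 8: stack=$ d h h h J d Q  input=d h h h h h d $  — expand Q -> epsilon
step 9: stack=$ d h h h J d  input=d h h h h h d $  — match d
step 10: stack=$ d h h h J  input=h h h h h d $  — expand J -> E h h
step 11: stack=$ d h h h h h E  input=h h h h h d $  — expand E -> epsilon
Stack after step 11: $ d h h h h h (top = h).

h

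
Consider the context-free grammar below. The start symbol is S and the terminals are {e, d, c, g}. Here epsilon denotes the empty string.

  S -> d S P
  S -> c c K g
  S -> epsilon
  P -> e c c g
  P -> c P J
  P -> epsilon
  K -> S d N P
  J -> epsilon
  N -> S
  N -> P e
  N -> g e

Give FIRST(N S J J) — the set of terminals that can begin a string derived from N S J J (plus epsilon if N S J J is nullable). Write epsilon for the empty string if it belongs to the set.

{epsilon, c, d, e, g}

FIRST(S): from S->d S P we get {d}; from S->c c K g we get {c}; from S->epsilon we get {epsilon}. So FIRST(S) = {epsilon, c, d}.
FIRST(P): from P->e c c g we get {e}; from P->c P J we get {c}; from P->epsilon we get {epsilon}. So FIRST(P) = {epsilon, c, e}.
FIRST(J): from J->epsilon we get {epsilon}. So FIRST(J) = {epsilon}.
FIRST(K): from K->S d N P we get {c, d}. So FIRST(K) = {c, d}.
FIRST(N): from N->S we get {epsilon, c, d}; from N->P e we get {c, e}; from N->g e we get {g}. So FIRST(N) = {epsilon, c, d, e, g}.
FIRST(N S J J): take FIRST of each symbol in turn, carrying on past any symbol whose FIRST contains epsilon; result {epsilon, c, d, e, g}.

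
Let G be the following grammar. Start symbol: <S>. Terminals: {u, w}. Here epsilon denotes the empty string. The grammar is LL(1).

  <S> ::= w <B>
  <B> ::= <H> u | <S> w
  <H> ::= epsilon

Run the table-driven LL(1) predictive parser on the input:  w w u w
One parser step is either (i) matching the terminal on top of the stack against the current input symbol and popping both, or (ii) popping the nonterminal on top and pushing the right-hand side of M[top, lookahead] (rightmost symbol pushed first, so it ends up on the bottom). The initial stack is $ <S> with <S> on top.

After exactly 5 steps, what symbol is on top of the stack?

     Stack      Input      Action
  1  $ <S>      w w u w $  expand <S> ::= w <B>
  2  $ <B> w    w w u w $  match w
  3  $ <B>      w u w $    expand <B> ::= <S> w
  4  $ w <S>    w u w $    expand <S> ::= w <B>
  5  $ w <B> w  w u w $    match w
Stack after step 5: $ w <B> (top = <B>).

<B>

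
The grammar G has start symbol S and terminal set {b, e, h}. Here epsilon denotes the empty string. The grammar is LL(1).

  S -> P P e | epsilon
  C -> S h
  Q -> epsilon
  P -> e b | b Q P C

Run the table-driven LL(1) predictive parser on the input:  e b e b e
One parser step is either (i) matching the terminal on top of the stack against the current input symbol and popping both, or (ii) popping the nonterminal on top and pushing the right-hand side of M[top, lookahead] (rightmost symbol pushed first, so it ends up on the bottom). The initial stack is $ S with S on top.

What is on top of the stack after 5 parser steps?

     Stack      Input        Action
  1  $ S        e b e b e $  expand S -> P P e
  2  $ e P P    e b e b e $  expand P -> e b
  3  $ e P b e  e b e b e $  match e
  4  $ e P b    b e b e $    match b
  5  $ e P      e b e $      expand P -> e b
Stack after step 5: $ e b e (top = e).

e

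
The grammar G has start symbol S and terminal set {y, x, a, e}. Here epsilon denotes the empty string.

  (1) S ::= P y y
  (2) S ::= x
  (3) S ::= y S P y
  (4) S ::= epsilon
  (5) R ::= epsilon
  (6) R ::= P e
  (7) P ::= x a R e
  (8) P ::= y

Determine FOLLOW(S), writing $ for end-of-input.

FIRST(P) = {x, y}
FIRST(S) = {epsilon, x, y}  (via P y y)
FIRST(R) = {epsilon, x, y}  (via P e)
FOLLOW(S) includes $ since S is the start symbol.
FOLLOW(S): in S::=y S P y, S is followed by P y with FIRST {x, y}. Thus FOLLOW(S) = {$, x, y}.
FOLLOW(R): in P::=x a R e, R is followed by e with FIRST {e}. Thus FOLLOW(R) = {e}.
FOLLOW(P): in S::=P y y, P is followed by y y with FIRST {y}; in S::=y S P y, P is followed by y with FIRST {y}; in R::=P e, P is followed by e with FIRST {e}. Thus FOLLOW(P) = {e, y}.

{$, x, y}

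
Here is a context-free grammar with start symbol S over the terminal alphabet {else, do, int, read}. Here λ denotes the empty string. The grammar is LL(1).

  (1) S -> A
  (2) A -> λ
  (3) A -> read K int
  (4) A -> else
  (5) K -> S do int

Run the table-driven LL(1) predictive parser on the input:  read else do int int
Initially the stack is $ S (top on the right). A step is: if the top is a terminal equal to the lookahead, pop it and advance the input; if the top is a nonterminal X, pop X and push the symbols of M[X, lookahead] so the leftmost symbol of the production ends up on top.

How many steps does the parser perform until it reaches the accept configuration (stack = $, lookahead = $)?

10

step 1: stack=$ S  input=read else do int int $  — expand S -> A
step 2: stack=$ A  input=read else do int int $  — expand A -> read K int
step 3: stack=$ int K read  input=read else do int int $  — match read
step 4: stack=$ int K  input=else do int int $  — expand K -> S do int
step 5: stack=$ int int do S  input=else do int int $  — expand S -> A
step 6: stack=$ int int do A  input=else do int int $  — expand A -> else
step 7: stack=$ int int do else  input=else do int int $  — match else
step 8: stack=$ int int do  input=do int int $  — match do
step 9: stack=$ int int  input=int int $  — match int
step 10: stack=$ int  input=int $  — match int
Accept reached after 10 steps.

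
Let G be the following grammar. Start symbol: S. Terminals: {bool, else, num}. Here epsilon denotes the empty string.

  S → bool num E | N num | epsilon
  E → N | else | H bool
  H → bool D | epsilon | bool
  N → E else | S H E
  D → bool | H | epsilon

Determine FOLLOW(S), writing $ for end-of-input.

{$, bool, else}

FIRST(H) = {epsilon, bool}
FIRST(D) = {epsilon, bool}  (via H)
FIRST(S) = {epsilon, bool, else}  (via N num)
FIRST(E) = {bool, else}  (via N, H bool)
FIRST(N) = {bool, else}  (via E else, S H E)
FOLLOW(S) includes $ since S is the start symbol.
FOLLOW(S): in N→S H E, S is followed by H E with FIRST {bool, else}. Thus FOLLOW(S) = {$, bool, else}.
FOLLOW(E): in S→bool num E, the suffix after E is empty, so FOLLOW(E) ⊇ FOLLOW(S) = {$, bool, else}; in N→E else, E is followed by else with FIRST {else}; in N→S H E, the suffix after E is empty, so FOLLOW(E) ⊇ FOLLOW(N) = {$, bool, else, num}. Thus FOLLOW(E) = {$, bool, else, num}.
FOLLOW(N): in S→N num, N is followed by num with FIRST {num}; in E→N, the suffix after N is empty, so FOLLOW(N) ⊇ FOLLOW(E) = {$, bool, else, num}. Thus FOLLOW(N) = {$, bool, else, num}.
FOLLOW(H): in E→H bool, H is followed by bool with FIRST {bool}; in N→S H E, H is followed by E with FIRST {bool, else}; in D→H, the suffix after H is empty, so FOLLOW(H) ⊇ FOLLOW(D) = {bool, else}. Thus FOLLOW(H) = {bool, else}.
FOLLOW(D): in H→bool D, the suffix after D is empty, so FOLLOW(D) ⊇ FOLLOW(H) = {bool, else}. Thus FOLLOW(D) = {bool, else}.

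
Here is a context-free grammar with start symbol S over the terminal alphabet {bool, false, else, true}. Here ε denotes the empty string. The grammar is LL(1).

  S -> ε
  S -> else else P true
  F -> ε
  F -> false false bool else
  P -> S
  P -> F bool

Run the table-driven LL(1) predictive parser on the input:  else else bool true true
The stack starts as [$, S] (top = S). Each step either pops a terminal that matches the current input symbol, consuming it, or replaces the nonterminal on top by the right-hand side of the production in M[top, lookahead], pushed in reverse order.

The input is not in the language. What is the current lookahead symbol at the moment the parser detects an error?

true

     Stack               Input                       Action
  1  $ S                 else else bool true true $  expand S -> else else P true
  2  $ true P else else  else else bool true true $  match else
  3  $ true P else       else bool true true $       match else
  4  $ true P            bool true true $            expand P -> F bool
  5  $ true bool F       bool true true $            expand F -> ε
  6  $ true bool         bool true true $            match bool
  7  $ true              true true $                 match true
  8  $                   true $                      error: stack empty but input remains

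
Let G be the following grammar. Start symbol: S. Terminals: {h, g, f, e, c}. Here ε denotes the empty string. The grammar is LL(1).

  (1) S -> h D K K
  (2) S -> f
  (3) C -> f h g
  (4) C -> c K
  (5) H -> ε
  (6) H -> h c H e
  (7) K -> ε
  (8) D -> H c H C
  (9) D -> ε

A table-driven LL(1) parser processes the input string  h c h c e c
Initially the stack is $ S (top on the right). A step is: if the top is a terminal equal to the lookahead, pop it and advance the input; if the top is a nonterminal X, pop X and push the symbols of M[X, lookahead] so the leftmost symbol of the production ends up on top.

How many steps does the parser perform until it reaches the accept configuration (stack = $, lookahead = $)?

15

      Stack            Input          Action
   1  $ S              h c h c e c $  expand S -> h D K K
   2  $ K K D h        h c h c e c $  match h
   3  $ K K D          c h c e c $    expand D -> H c H C
   4  $ K K C H c H    c h c e c $    expand H -> ε
   5  $ K K C H c      c h c e c $    match c
   6  $ K K C H        h c e c $      expand H -> h c H e
   7  $ K K C e H c h  h c e c $      match h
   8  $ K K C e H c    c e c $        match c
   9  $ K K C e H      e c $          expand H -> ε
  10  $ K K C e        e c $          match e
  11  $ K K C          c $            expand C -> c K
  12  $ K K K c        c $            match c
  13  $ K K K          $              expand K -> ε
  14  $ K K            $              expand K -> ε
  15  $ K              $              expand K -> ε
Accept reached after 15 steps.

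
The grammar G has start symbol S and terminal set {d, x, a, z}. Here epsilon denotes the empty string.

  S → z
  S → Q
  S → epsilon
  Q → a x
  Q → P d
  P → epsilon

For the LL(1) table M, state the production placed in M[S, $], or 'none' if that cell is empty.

FIRST(P): from P→epsilon we get {epsilon}. So FIRST(P) = {epsilon}.
FIRST(Q): from Q→a x we get {a}; from Q→P d we get {d}. So FIRST(Q) = {a, d}.
FIRST(S): from S→z we get {z}; from S→Q we get {a, d}; from S→epsilon we get {epsilon}. So FIRST(S) = {epsilon, a, d, z}.
FOLLOW(S) includes $ since S is the start symbol.
FOLLOW(S): S appears on no right-hand side. Thus FOLLOW(S) = {$}.
For S → z: FIRST(z) = {z}, so it goes in M[S, t] for t ∈ {z}.
For S → Q: FIRST(Q) = {a, d}, so it goes in M[S, t] for t ∈ {a, d}.
For S → epsilon: FIRST(epsilon) = {epsilon}, so it goes in M[S, t] for t ∈ {}; since epsilon ∈ FIRST, also for every t ∈ FOLLOW(S) = {$}.

S → epsilon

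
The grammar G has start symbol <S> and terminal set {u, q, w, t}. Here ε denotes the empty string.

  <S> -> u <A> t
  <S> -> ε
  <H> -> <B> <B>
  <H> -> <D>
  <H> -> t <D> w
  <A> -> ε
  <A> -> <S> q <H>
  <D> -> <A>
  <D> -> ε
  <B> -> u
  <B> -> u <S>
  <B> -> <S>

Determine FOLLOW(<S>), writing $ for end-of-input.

FIRST(<S>): from <S>->u <A> t we get {u}; from <S>->ε we get {ε}. So FIRST(<S>) = {ε, u}.
FIRST(<A>): from <A>->ε we get {ε}; from <A>-><S> q <H> we get {q, u}. So FIRST(<A>) = {ε, q, u}.
FIRST(<B>): from <B>->u we get {u}; from <B>->u <S> we get {u}; from <B>-><S> we get {ε, u}. So FIRST(<B>) = {ε, u}.
FIRST(<D>): from <D>-><A> we get {ε, q, u}; from <D>->ε we get {ε}. So FIRST(<D>) = {ε, q, u}.
FIRST(<H>): from <H>-><B> <B> we get {ε, u}; from <H>-><D> we get {ε, q, u}; from <H>->t <D> w we get {t}. So FIRST(<H>) = {ε, q, t, u}.
FOLLOW(<S>) includes $ since <S> is the start symbol.
FOLLOW(<S>): in <A>-><S> q <H>, <S> is followed by q <H> with FIRST {q}; in <B>->u <S>, the suffix after <S> is empty, so FOLLOW(<S>) ⊇ FOLLOW(<B>) = {t, u, w}; in <B>-><S>, the suffix after <S> is empty, so FOLLOW(<S>) ⊇ FOLLOW(<B>) = {t, u, w}. Thus FOLLOW(<S>) = {$, q, t, u, w}.
FOLLOW(<H>): in <A>-><S> q <H>, the suffix after <H> is empty, so FOLLOW(<H>) ⊇ FOLLOW(<A>) = {t, w}. Thus FOLLOW(<H>) = {t, w}.
FOLLOW(<D>): in <H>-><D>, the suffix after <D> is empty, so FOLLOW(<D>) ⊇ FOLLOW(<H>) = {t, w}; in <H>->t <D> w, <D> is followed by w with FIRST {w}. Thus FOLLOW(<D>) = {t, w}.
FOLLOW(<A>): in <S>->u <A> t, <A> is followed by t with FIRST {t}; in <D>-><A>, the suffix after <A> is empty, so FOLLOW(<A>) ⊇ FOLLOW(<D>) = {t, w}. Thus FOLLOW(<A>) = {t, w}.
FOLLOW(<B>): in <H>-><B> <B> (occurrence 1), <B> is followed by <B> with FIRST {ε, u}; in <H>-><B> <B> (occurrence 1), the suffix after <B> is nullable, so FOLLOW(<B>) ⊇ FOLLOW(<H>) = {t, w}; in <H>-><B> <B> (occurrence 2), the suffix after <B> is empty, so FOLLOW(<B>) ⊇ FOLLOW(<H>) = {t, w}. Thus FOLLOW(<B>) = {t, u, w}.

{$, q, t, u, w}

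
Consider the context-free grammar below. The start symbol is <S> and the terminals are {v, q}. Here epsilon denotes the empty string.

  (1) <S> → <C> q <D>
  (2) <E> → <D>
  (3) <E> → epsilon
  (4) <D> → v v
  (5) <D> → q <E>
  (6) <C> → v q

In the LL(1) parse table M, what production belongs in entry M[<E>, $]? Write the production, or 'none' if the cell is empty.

FIRST(<D>) = {q, v}
FIRST(<C>) = {v}
FIRST(<S>) = {v}  (via <C> q <D>)
FIRST(<E>) = {epsilon, q, v}  (via <D>)
FOLLOW(<S>) includes $ since <S> is the start symbol.
FOLLOW(<E>): in <D>→q <E>, the suffix after <E> is empty, so FOLLOW(<E>) ⊇ FOLLOW(<D>) = {$}. Thus FOLLOW(<E>) = {$}.
FOLLOW(<D>): in <S>→<C> q <D>, the suffix after <D> is empty, so FOLLOW(<D>) ⊇ FOLLOW(<S>) = {$}; in <E>→<D>, the suffix after <D> is empty, so FOLLOW(<D>) ⊇ FOLLOW(<E>) = {$}. Thus FOLLOW(<D>) = {$}.
For <E> → <D>: FIRST(<D>) = {q, v}, so it goes in M[<E>, t] for t ∈ {q, v}.
For <E> → epsilon: FIRST(epsilon) = {epsilon}, so it goes in M[<E>, t] for t ∈ {}; since epsilon ∈ FIRST, also for every t ∈ FOLLOW(<E>) = {$}.

<E> → epsilon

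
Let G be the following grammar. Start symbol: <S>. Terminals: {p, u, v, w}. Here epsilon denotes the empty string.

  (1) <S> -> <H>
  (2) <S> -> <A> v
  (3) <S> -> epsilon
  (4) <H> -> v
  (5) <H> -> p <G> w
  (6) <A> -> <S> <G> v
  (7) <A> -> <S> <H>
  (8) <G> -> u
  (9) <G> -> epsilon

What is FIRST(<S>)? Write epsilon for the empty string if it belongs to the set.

FIRST(<H>): from <H>->v we get {v}; from <H>->p <G> w we get {p}. So FIRST(<H>) = {p, v}.
FIRST(<G>): from <G>->u we get {u}; from <G>->epsilon we get {epsilon}. So FIRST(<G>) = {epsilon, u}.
FIRST(<S>): from <S>-><H> we get {p, v}; from <S>-><A> v we get {p, u, v}; from <S>->epsilon we get {epsilon}. So FIRST(<S>) = {epsilon, p, u, v}.
FIRST(<A>): from <A>-><S> <G> v we get {p, u, v}; from <A>-><S> <H> we get {p, u, v}. So FIRST(<A>) = {p, u, v}.

{epsilon, p, u, v}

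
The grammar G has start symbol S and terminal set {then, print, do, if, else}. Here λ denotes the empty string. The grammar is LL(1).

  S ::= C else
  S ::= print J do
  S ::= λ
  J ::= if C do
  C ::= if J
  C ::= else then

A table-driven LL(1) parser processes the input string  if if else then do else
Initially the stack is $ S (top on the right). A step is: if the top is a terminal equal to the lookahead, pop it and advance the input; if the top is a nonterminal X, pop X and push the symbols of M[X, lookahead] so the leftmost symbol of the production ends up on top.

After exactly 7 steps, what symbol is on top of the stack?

then

     Stack                Input                      Action
  1  $ S                  if if else then do else $  expand S ::= C else
  2  $ else C             if if else then do else $  expand C ::= if J
  3  $ else J if          if if else then do else $  match if
  4  $ else J             if else then do else $     expand J ::= if C do
  5  $ else do C if       if else then do else $     match if
  6  $ else do C          else then do else $        expand C ::= else then
  7  $ else do then else  else then do else $        match else
Stack after step 7: $ else do then (top = then).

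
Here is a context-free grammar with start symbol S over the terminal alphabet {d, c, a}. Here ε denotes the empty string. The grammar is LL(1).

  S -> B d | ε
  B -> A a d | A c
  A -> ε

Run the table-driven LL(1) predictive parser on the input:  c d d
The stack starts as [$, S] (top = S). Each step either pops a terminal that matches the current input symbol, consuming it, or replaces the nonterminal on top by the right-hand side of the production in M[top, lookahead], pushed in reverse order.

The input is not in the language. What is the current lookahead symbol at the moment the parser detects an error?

step 1: stack=$ S  input=c d d $  — expand S -> B d
step 2: stack=$ d B  input=c d d $  — expand B -> A c
step 3: stack=$ d c A  input=c d d $  — expand A -> ε
step 4: stack=$ d c  input=c d d $  — match c
step 5: stack=$ d  input=d d $  — match d
step 6: stack=$  input=d $  — error: stack empty but input remains

d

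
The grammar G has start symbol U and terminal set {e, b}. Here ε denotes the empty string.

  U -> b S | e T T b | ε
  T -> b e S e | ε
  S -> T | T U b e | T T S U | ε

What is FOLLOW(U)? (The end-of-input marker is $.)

FIRST(U) = {ε, b, e}
FIRST(T) = {ε, b}
FIRST(S) = {ε, b, e}  (via T, T U b e, T T S U)
FOLLOW(U) includes $ since U is the start symbol.
FOLLOW(U): in S->T U b e, U is followed by b e with FIRST {b}; in S->T T S U, the suffix after U is empty, so FOLLOW(U) ⊇ FOLLOW(S) = {$, b, e}. Thus FOLLOW(U) = {$, b, e}.
FOLLOW(S): in U->b S, the suffix after S is empty, so FOLLOW(S) ⊇ FOLLOW(U) = {$, b, e}; in T->b e S e, S is followed by e with FIRST {e}; in S->T T S U, S is followed by U with FIRST {ε, b, e}; in S->T T S U, the suffix after S is nullable (adds nothing new). Thus FOLLOW(S) = {$, b, e}.
FOLLOW(T): in U->e T T b (occurrence 1), T is followed by T b with FIRST {b}; in U->e T T b (occurrence 2), T is followed by b with FIRST {b}; in S->T, the suffix after T is empty, so FOLLOW(T) ⊇ FOLLOW(S) = {$, b, e}; in S->T U b e, T is followed by U b e with FIRST {b, e}; in S->T T S U (occurrence 1), T is followed by T S U with FIRST {ε, b, e}; in S->T T S U (occurrence 1), the suffix after T is nullable, so FOLLOW(T) ⊇ FOLLOW(S) = {$, b, e}; in S->T T S U (occurrence 2), T is followed by S U with FIRST {ε, b, e}; in S->T T S U (occurrence 2), the suffix after T is nullable, so FOLLOW(T) ⊇ FOLLOW(S) = {$, b, e}. Thus FOLLOW(T) = {$, b, e}.

{$, b, e}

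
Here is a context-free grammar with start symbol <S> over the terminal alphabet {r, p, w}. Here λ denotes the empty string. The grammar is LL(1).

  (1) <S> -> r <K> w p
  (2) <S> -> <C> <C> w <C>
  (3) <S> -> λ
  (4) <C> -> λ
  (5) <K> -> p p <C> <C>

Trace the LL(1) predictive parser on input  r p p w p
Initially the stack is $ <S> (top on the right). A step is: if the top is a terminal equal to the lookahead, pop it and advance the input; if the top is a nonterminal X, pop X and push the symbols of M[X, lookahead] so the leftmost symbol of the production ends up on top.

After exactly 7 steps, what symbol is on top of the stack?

w

step 1: stack=$ <S>  input=r p p w p $  — expand <S> -> r <K> w p
step 2: stack=$ p w <K> r  input=r p p w p $  — match r
step 3: stack=$ p w <K>  input=p p w p $  — expand <K> -> p p <C> <C>
step 4: stack=$ p w <C> <C> p p  input=p p w p $  — match p
step 5: stack=$ p w <C> <C> p  input=p w p $  — match p
step 6: stack=$ p w <C> <C>  input=w p $  — expand <C> -> λ
step 7: stack=$ p w <C>  input=w p $  — expand <C> -> λ
Stack after step 7: $ p w (top = w).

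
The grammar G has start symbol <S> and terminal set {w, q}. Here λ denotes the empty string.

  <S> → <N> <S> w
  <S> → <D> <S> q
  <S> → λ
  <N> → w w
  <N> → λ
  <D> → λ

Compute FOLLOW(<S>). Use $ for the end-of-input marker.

{$, q, w}

FIRST(<N>) = {λ, w}
FIRST(<D>) = {λ}
FIRST(<S>) = {λ, q, w}  (via <N> <S> w, <D> <S> q)
FOLLOW(<S>) includes $ since <S> is the start symbol.
FOLLOW(<S>): in <S>→<N> <S> w, <S> is followed by w with FIRST {w}; in <S>→<D> <S> q, <S> is followed by q with FIRST {q}. Thus FOLLOW(<S>) = {$, q, w}.
FOLLOW(<N>): in <S>→<N> <S> w, <N> is followed by <S> w with FIRST {q, w}. Thus FOLLOW(<N>) = {q, w}.
FOLLOW(<D>): in <S>→<D> <S> q, <D> is followed by <S> q with FIRST {q, w}. Thus FOLLOW(<D>) = {q, w}.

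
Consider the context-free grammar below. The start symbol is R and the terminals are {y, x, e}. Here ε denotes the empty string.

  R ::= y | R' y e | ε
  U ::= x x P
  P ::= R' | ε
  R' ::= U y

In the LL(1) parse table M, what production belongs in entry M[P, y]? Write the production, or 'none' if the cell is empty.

FIRST(U) = {x}
FIRST(R') = {x}  (via U y)
FIRST(R) = {ε, x, y}  (via R' y e)
FIRST(P) = {ε, x}  (via R')
FOLLOW(R) includes $ since R is the start symbol.
FOLLOW(U): in R'::=U y, U is followed by y with FIRST {y}. Thus FOLLOW(U) = {y}.
FOLLOW(P): in U::=x x P, the suffix after P is empty, so FOLLOW(P) ⊇ FOLLOW(U) = {y}. Thus FOLLOW(P) = {y}.
For P ::= R': FIRST(R') = {x}, so it goes in M[P, t] for t ∈ {x}.
For P ::= ε: FIRST(ε) = {ε}, so it goes in M[P, t] for t ∈ {}; since ε ∈ FIRST, also for every t ∈ FOLLOW(P) = {y}.

P ::= ε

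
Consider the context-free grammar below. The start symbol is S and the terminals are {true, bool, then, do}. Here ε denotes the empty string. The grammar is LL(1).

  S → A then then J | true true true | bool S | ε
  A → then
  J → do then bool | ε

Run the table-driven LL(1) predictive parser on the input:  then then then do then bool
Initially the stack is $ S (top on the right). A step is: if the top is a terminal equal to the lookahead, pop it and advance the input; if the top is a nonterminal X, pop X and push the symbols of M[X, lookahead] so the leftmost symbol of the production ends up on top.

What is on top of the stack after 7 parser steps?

then

     Stack               Input                          Action
  1  $ S                 then then then do then bool $  expand S → A then then J
  2  $ J then then A     then then then do then bool $  expand A → then
  3  $ J then then then  then then then do then bool $  match then
  4  $ J then then       then then do then bool $       match then
  5  $ J then            then do then bool $            match then
  6  $ J                 do then bool $                 expand J → do then bool
  7  $ bool then do      do then bool $                 match do
Stack after step 7: $ bool then (top = then).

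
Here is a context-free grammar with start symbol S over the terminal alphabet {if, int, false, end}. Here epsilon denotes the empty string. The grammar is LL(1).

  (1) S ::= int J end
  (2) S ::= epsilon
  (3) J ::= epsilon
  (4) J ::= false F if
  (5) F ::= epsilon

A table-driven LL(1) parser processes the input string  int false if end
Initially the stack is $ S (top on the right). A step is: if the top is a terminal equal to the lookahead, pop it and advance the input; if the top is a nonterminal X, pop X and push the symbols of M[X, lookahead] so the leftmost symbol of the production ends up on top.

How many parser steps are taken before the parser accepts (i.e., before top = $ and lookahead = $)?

     Stack             Input               Action
  1  $ S               int false if end $  expand S ::= int J end
  2  $ end J int       int false if end $  match int
  3  $ end J           false if end $      expand J ::= false F if
  4  $ end if F false  false if end $      match false
  5  $ end if F        if end $            expand F ::= epsilon
  6  $ end if          if end $            match if
  7  $ end             end $               match end
Accept reached after 7 steps.

7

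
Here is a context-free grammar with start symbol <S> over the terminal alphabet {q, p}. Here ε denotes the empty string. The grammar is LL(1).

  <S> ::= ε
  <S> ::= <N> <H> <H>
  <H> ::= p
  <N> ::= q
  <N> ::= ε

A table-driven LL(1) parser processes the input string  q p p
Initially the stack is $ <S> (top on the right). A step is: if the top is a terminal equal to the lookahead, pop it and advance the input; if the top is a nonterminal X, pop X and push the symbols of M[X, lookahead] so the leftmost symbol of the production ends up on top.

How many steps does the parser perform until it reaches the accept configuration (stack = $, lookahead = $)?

7

step 1: stack=$ <S>  input=q p p $  — expand <S> ::= <N> <H> <H>
step 2: stack=$ <H> <H> <N>  input=q p p $  — expand <N> ::= q
step 3: stack=$ <H> <H> q  input=q p p $  — match q
step 4: stack=$ <H> <H>  input=p p $  — expand <H> ::= p
step 5: stack=$ <H> p  input=p p $  — match p
step 6: stack=$ <H>  input=p $  — expand <H> ::= p
step 7: stack=$ p  input=p $  — match p
Accept reached after 7 steps.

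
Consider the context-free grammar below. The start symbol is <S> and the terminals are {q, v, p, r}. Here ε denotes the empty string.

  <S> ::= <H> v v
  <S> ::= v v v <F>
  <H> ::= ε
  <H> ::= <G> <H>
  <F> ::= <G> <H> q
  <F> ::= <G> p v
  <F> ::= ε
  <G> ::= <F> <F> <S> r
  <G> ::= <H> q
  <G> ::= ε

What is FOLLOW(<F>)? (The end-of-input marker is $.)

FIRST(<S>) = {p, q, v}  (via <H> v v)
FIRST(<H>) = {ε, p, q, v}  (via <G> <H>)
FIRST(<F>) = {ε, p, q, v}  (via <G> <H> q, <G> p v)
FIRST(<G>) = {ε, p, q, v}  (via <F> <F> <S> r, <H> q)
FOLLOW(<S>) includes $ since <S> is the start symbol.
FOLLOW(<S>): in <G>::=<F> <F> <S> r, <S> is followed by r with FIRST {r}. Thus FOLLOW(<S>) = {$, r}.
FOLLOW(<H>): in <S>::=<H> v v, <H> is followed by v v with FIRST {v}; in <H>::=<G> <H>, the suffix after <H> is empty (adds nothing new); in <F>::=<G> <H> q, <H> is followed by q with FIRST {q}; in <G>::=<H> q, <H> is followed by q with FIRST {q}. Thus FOLLOW(<H>) = {q, v}.
FOLLOW(<F>): in <S>::=v v v <F>, the suffix after <F> is empty, so FOLLOW(<F>) ⊇ FOLLOW(<S>) = {$, r}; in <G>::=<F> <F> <S> r (occurrence 1), <F> is followed by <F> <S> r with FIRST {p, q, v}; in <G>::=<F> <F> <S> r (occurrence 2), <F> is followed by <S> r with FIRST {p, q, v}. Thus FOLLOW(<F>) = {$, p, q, r, v}.
FOLLOW(<G>): in <H>::=<G> <H>, <G> is followed by <H> with FIRST {ε, p, q, v}; in <H>::=<G> <H>, the suffix after <G> is nullable, so FOLLOW(<G>) ⊇ FOLLOW(<H>) = {q, v}; in <F>::=<G> <H> q, <G> is followed by <H> q with FIRST {p, q, v}; in <F>::=<G> p v, <G> is followed by p v with FIRST {p}. Thus FOLLOW(<G>) = {p, q, v}.

{$, p, q, r, v}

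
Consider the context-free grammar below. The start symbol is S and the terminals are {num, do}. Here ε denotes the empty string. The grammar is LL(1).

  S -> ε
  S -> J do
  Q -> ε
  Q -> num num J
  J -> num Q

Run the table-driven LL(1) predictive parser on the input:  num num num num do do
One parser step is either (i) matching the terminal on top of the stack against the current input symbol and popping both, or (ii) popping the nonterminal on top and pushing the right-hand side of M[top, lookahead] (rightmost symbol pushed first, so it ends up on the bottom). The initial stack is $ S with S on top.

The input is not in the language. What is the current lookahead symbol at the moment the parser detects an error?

do

step 1: stack=$ S  input=num num num num do do $  — expand S -> J do
step 2: stack=$ do J  input=num num num num do do $  — expand J -> num Q
step 3: stack=$ do Q num  input=num num num num do do $  — match num
step 4: stack=$ do Q  input=num num num do do $  — expand Q -> num num J
step 5: stack=$ do J num num  input=num num num do do $  — match num
step 6: stack=$ do J num  input=num num do do $  — match num
step 7: stack=$ do J  input=num do do $  — expand J -> num Q
step 8: stack=$ do Q num  input=num do do $  — match num
step 9: stack=$ do Q  input=do do $  — expand Q -> ε
step 10: stack=$ do  input=do do $  — match do
step 11: stack=$  input=do $  — error: stack empty but input remains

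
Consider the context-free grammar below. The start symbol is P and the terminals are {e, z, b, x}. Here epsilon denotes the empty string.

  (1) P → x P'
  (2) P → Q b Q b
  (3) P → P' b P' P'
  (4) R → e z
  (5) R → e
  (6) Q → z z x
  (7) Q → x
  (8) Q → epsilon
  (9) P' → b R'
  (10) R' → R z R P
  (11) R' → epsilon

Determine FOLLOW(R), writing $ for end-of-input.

{b, x, z}

FIRST(R): from R→e z we get {e}; from R→e we get {e}. So FIRST(R) = {e}.
FIRST(Q): from Q→z z x we get {z}; from Q→x we get {x}; from Q→epsilon we get {epsilon}. So FIRST(Q) = {epsilon, x, z}.
FIRST(P'): from P'→b R' we get {b}. So FIRST(P') = {b}.
FIRST(P): from P→x P' we get {x}; from P→Q b Q b we get {b, x, z}; from P→P' b P' P' we get {b}. So FIRST(P) = {b, x, z}.
FIRST(R'): from R'→R z R P we get {e}; from R'→epsilon we get {epsilon}. So FIRST(R') = {epsilon, e}.
FOLLOW(P) includes $ since P is the start symbol.
FOLLOW(R): in R'→R z R P (occurrence 1), R is followed by z R P with FIRST {z}; in R'→R z R P (occurrence 2), R is followed by P with FIRST {b, x, z}. Thus FOLLOW(R) = {b, x, z}.
FOLLOW(Q): in P→Q b Q b (occurrence 1), Q is followed by b Q b with FIRST {b}; in P→Q b Q b (occurrence 2), Q is followed by b with FIRST {b}. Thus FOLLOW(Q) = {b}.
FOLLOW(P): in R'→R z R P, the suffix after P is empty, so FOLLOW(P) ⊇ FOLLOW(R') = {$, b}. Thus FOLLOW(P) = {$, b}.
FOLLOW(P'): in P→x P', the suffix after P' is empty, so FOLLOW(P') ⊇ FOLLOW(P) = {$, b}; in P→P' b P' P' (occurrence 1), P' is followed by b P' P' with FIRST {b}; in P→P' b P' P' (occurrence 2), P' is followed by P' with FIRST {b}; in P→P' b P' P' (occurrence 3), the suffix after P' is empty, so FOLLOW(P') ⊇ FOLLOW(P) = {$, b}. Thus FOLLOW(P') = {$, b}.
FOLLOW(R'): in P'→b R', the suffix after R' is empty, so FOLLOW(R') ⊇ FOLLOW(P') = {$, b}. Thus FOLLOW(R') = {$, b}.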